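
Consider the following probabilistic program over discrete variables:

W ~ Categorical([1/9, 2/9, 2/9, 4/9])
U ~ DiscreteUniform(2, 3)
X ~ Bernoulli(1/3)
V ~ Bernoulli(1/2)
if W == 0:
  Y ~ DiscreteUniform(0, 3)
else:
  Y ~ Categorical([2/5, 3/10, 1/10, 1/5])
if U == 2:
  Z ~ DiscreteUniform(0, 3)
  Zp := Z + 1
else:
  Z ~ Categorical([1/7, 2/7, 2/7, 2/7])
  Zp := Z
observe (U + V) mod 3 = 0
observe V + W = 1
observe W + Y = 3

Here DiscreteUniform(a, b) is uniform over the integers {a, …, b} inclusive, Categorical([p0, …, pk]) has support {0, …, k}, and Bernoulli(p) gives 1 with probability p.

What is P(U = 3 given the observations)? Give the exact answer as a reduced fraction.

Enumerate traces; 16 have nonzero weight after conditioning:
  (W=0, U=2, X=0, V=1, Y=3, Z=0) weight 1/864
  (W=0, U=2, X=0, V=1, Y=3, Z=1) weight 1/864
  (W=0, U=2, X=0, V=1, Y=3, Z=2) weight 1/864
  (W=0, U=2, X=0, V=1, Y=3, Z=3) weight 1/864
  (W=0, U=2, X=1, V=1, Y=3, Z=0) weight 1/1728
  (W=0, U=2, X=1, V=1, Y=3, Z=1) weight 1/1728
  (W=0, U=2, X=1, V=1, Y=3, Z=2) weight 1/1728
  (W=0, U=2, X=1, V=1, Y=3, Z=3) weight 1/1728
  (W=1, U=3, X=0, V=0, Y=2, Z=0) weight 1/1890
  … 7 more
Group by U:
  weight(U=2) = 1/144
  weight(U=3) = 1/180
Total weight = 1/144 + 1/180 = 1/80
P(U=2 | obs) = 1/144 / 1/80 = 5/9
P(U=3 | obs) = 1/180 / 1/80 = 4/9

P(U = 3 | obs) = 4/9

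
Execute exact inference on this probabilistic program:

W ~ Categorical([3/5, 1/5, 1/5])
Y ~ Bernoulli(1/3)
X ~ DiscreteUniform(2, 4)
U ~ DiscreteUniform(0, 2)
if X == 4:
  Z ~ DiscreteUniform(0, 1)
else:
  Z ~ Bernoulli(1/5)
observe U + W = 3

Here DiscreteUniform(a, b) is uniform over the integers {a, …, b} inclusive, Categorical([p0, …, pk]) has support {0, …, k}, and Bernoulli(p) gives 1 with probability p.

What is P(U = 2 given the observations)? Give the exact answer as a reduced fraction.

Enumerate traces; 24 have nonzero weight after conditioning:
  (W=1, Y=0, X=2, U=2, Z=0) weight 8/675
  (W=1, Y=0, X=2, U=2, Z=1) weight 2/675
  (W=1, Y=0, X=3, U=2, Z=0) weight 8/675
  (W=1, Y=0, X=3, U=2, Z=1) weight 2/675
  (W=1, Y=0, X=4, U=2, Z=0) weight 1/135
  (W=1, Y=0, X=4, U=2, Z=1) weight 1/135
  (W=1, Y=1, X=2, U=2, Z=0) weight 4/675
  (W=1, Y=1, X=2, U=2, Z=1) weight 1/675
  (W=2, Y=0, X=2, U=1, Z=0) weight 8/675
  … 15 more
Group by U:
  weight(U=1) = 1/15
  weight(U=2) = 1/15
Total weight = 1/15 + 1/15 = 2/15
P(U=1 | obs) = 1/15 / 2/15 = 1/2
P(U=2 | obs) = 1/15 / 2/15 = 1/2

P(U = 2 | obs) = 1/2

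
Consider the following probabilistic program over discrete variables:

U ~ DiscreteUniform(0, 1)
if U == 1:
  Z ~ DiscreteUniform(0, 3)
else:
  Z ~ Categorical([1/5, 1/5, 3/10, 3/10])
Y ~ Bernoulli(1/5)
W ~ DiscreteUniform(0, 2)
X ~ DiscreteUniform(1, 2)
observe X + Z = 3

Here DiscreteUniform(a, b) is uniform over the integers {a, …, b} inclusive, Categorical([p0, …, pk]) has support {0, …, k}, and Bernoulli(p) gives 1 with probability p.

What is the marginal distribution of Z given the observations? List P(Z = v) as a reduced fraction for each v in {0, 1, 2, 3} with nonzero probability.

Enumerate traces; 24 have nonzero weight after conditioning:
  (U=0, Z=1, Y=0, W=0, X=2) weight 1/75
  (U=0, Z=1, Y=0, W=1, X=2) weight 1/75
  (U=0, Z=1, Y=0, W=2, X=2) weight 1/75
  (U=0, Z=1, Y=1, W=0, X=2) weight 1/300
  (U=0, Z=1, Y=1, W=1, X=2) weight 1/300
  (U=0, Z=1, Y=1, W=2, X=2) weight 1/300
  (U=0, Z=2, Y=0, W=0, X=1) weight 1/50
  (U=0, Z=2, Y=0, W=1, X=1) weight 1/50
  … 16 more
Group by Z:
  weight(Z=1) = 9/80
  weight(Z=2) = 11/80
Total weight = 9/80 + 11/80 = 1/4
P(Z=1 | obs) = 9/80 / 1/4 = 9/20
P(Z=2 | obs) = 11/80 / 1/4 = 11/20

P(Z=1) = 9/20, P(Z=2) = 11/20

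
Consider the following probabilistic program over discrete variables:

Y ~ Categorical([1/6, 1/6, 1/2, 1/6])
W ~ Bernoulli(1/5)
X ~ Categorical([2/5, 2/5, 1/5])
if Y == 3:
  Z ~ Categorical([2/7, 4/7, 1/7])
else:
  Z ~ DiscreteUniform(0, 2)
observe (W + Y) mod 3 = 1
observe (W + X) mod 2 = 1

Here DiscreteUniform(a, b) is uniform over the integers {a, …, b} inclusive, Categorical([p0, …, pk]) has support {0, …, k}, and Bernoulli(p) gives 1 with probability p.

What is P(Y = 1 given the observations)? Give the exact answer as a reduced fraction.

P(Y = 1 | obs) = 4/7

Enumerate traces; 15 have nonzero weight after conditioning:
  (Y=0, W=1, X=0, Z=0) weight 1/225
  (Y=0, W=1, X=0, Z=1) weight 1/225
  (Y=0, W=1, X=0, Z=2) weight 1/225
  (Y=0, W=1, X=2, Z=0) weight 1/450
  (Y=0, W=1, X=2, Z=1) weight 1/450
  (Y=0, W=1, X=2, Z=2) weight 1/450
  (Y=1, W=0, X=1, Z=0) weight 4/225
  (Y=1, W=0, X=1, Z=1) weight 4/225
  (Y=3, W=1, X=0, Z=0) weight 2/525
  … 6 more
Group by Y:
  weight(Y=0) = 1/50
  weight(Y=1) = 4/75
  weight(Y=3) = 1/50
Total weight = 1/50 + 4/75 + 1/50 = 7/75
P(Y=0 | obs) = 1/50 / 7/75 = 3/14
P(Y=1 | obs) = 4/75 / 7/75 = 4/7
P(Y=3 | obs) = 1/50 / 7/75 = 3/14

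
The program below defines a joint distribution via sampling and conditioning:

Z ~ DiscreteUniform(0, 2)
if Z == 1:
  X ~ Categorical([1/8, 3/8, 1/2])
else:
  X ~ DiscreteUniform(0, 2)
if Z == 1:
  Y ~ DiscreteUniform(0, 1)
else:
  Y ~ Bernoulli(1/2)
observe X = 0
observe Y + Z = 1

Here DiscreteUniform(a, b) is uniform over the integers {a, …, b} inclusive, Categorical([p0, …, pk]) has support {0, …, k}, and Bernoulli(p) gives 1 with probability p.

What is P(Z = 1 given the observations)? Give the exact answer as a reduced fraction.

Enumerate traces; 2 have nonzero weight after conditioning:
  (Z=0, X=0, Y=1) weight 1/18
  (Z=1, X=0, Y=0) weight 1/48
Group by Z:
  weight(Z=0) = 1/18
  weight(Z=1) = 1/48
Total weight = 1/18 + 1/48 = 11/144
P(Z=0 | obs) = 1/18 / 11/144 = 8/11
P(Z=1 | obs) = 1/48 / 11/144 = 3/11

P(Z = 1 | obs) = 3/11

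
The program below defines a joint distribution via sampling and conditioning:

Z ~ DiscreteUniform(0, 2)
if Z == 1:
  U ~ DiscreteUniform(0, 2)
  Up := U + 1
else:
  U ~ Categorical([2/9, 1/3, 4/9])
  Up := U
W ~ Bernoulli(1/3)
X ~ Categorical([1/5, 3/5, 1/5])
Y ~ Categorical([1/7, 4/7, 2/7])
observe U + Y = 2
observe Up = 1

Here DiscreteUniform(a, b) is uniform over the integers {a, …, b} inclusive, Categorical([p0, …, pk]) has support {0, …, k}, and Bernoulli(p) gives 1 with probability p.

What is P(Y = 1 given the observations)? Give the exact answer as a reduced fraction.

P(Y = 1 | obs) = 4/5

Enumerate traces; 18 have nonzero weight after conditioning:
  (Z=0, U=1, W=0, X=0, Y=1) weight 8/945
  (Z=0, U=1, W=0, X=1, Y=1) weight 8/315
  (Z=0, U=1, W=0, X=2, Y=1) weight 8/945
  (Z=0, U=1, W=1, X=0, Y=1) weight 4/945
  (Z=0, U=1, W=1, X=1, Y=1) weight 4/315
  (Z=0, U=1, W=1, X=2, Y=1) weight 4/945
  (Z=1, U=0, W=0, X=0, Y=2) weight 4/945
  (Z=1, U=0, W=0, X=1, Y=2) weight 4/315
  … 10 more
Group by Y:
  weight(Y=1) = 8/63
  weight(Y=2) = 2/63
Total weight = 8/63 + 2/63 = 10/63
P(Y=1 | obs) = 8/63 / 10/63 = 4/5
P(Y=2 | obs) = 2/63 / 10/63 = 1/5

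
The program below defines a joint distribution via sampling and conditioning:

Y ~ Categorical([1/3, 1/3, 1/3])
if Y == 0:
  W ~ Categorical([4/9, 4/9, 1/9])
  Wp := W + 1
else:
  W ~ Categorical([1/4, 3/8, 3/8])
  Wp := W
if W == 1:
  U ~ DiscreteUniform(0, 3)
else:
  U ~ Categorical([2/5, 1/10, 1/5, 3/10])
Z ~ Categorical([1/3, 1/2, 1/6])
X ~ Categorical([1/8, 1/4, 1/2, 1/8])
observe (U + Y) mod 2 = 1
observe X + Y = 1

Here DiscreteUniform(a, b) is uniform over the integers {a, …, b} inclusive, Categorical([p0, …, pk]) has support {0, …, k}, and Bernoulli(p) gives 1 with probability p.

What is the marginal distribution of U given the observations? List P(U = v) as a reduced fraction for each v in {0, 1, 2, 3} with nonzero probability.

P(U=0) = 9/38, P(U=1) = 48/209, P(U=2) = 63/418, P(U=3) = 80/209

Enumerate traces; 36 have nonzero weight after conditioning:
  (Y=0, W=0, U=1, Z=0, X=1) weight 1/810
  (Y=0, W=0, U=1, Z=1, X=1) weight 1/540
  (Y=0, W=0, U=1, Z=2, X=1) weight 1/1620
  (Y=0, W=0, U=3, Z=0, X=1) weight 1/270
  (Y=0, W=0, U=3, Z=1, X=1) weight 1/180
  (Y=0, W=0, U=3, Z=2, X=1) weight 1/540
  (Y=0, W=1, U=1, Z=0, X=1) weight 1/324
  (Y=0, W=1, U=1, Z=1, X=1) weight 1/216
  (Y=1, W=0, U=0, Z=0, X=0) weight 1/720
  (Y=1, W=0, U=2, Z=0, X=0) weight 1/1440
  … 26 more
Group by U:
  weight(U=0) = 11/768
  weight(U=1) = 1/72
  weight(U=2) = 7/768
  weight(U=3) = 5/216
Total weight = 11/768 + 1/72 + 7/768 + 5/216 = 209/3456
P(U=0 | obs) = 11/768 / 209/3456 = 9/38
P(U=1 | obs) = 1/72 / 209/3456 = 48/209
P(U=2 | obs) = 7/768 / 209/3456 = 63/418
P(U=3 | obs) = 5/216 / 209/3456 = 80/209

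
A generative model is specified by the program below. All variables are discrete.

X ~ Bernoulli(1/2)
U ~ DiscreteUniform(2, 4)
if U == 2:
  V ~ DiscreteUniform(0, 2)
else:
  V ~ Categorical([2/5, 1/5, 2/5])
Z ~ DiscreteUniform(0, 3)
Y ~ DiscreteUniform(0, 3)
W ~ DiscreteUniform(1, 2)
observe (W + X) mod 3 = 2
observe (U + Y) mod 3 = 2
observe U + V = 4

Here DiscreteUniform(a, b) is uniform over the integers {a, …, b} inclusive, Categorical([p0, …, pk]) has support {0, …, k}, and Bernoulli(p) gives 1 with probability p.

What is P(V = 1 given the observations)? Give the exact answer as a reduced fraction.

Enumerate traces; 32 have nonzero weight after conditioning:
  (X=0, U=2, V=2, Z=0, Y=0, W=2) weight 1/576
  (X=0, U=2, V=2, Z=0, Y=3, W=2) weight 1/576
  (X=0, U=2, V=2, Z=1, Y=0, W=2) weight 1/576
  (X=0, U=2, V=2, Z=1, Y=3, W=2) weight 1/576
  (X=0, U=2, V=2, Z=2, Y=0, W=2) weight 1/576
  (X=0, U=2, V=2, Z=2, Y=3, W=2) weight 1/576
  (X=0, U=2, V=2, Z=3, Y=0, W=2) weight 1/576
  (X=0, U=2, V=2, Z=3, Y=3, W=2) weight 1/576
  (X=0, U=3, V=1, Z=0, Y=2, W=2) weight 1/960
  (X=0, U=4, V=0, Z=0, Y=1, W=2) weight 1/480
  … 22 more
Group by V:
  weight(V=0) = 1/60
  weight(V=1) = 1/120
  weight(V=2) = 1/36
Total weight = 1/60 + 1/120 + 1/36 = 19/360
P(V=0 | obs) = 1/60 / 19/360 = 6/19
P(V=1 | obs) = 1/120 / 19/360 = 3/19
P(V=2 | obs) = 1/36 / 19/360 = 10/19

P(V = 1 | obs) = 3/19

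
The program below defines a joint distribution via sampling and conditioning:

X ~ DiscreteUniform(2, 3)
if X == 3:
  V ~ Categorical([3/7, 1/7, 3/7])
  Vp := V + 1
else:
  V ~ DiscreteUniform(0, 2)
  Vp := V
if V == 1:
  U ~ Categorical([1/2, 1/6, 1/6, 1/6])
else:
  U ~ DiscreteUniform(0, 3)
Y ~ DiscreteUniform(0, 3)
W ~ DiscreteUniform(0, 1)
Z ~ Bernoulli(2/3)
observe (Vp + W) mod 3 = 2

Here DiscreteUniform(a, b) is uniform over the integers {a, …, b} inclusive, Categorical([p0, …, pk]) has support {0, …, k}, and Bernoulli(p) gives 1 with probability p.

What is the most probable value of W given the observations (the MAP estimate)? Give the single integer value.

argmax_v P(W = v | obs) = 1

Enumerate traces; 128 have nonzero weight after conditioning:
  (X=2, V=1, U=0, Y=0, W=1, Z=0) weight 1/288
  (X=2, V=1, U=0, Y=0, W=1, Z=1) weight 1/144
  (X=2, V=1, U=0, Y=1, W=1, Z=0) weight 1/288
  (X=2, V=1, U=0, Y=1, W=1, Z=1) weight 1/144
  (X=2, V=1, U=0, Y=2, W=1, Z=0) weight 1/288
  (X=2, V=1, U=0, Y=2, W=1, Z=1) weight 1/144
  (X=2, V=1, U=0, Y=3, W=1, Z=0) weight 1/288
  (X=2, V=1, U=0, Y=3, W=1, Z=1) weight 1/144
  (X=2, V=2, U=0, Y=0, W=0, Z=0) weight 1/576
  … 119 more
Group by W:
  weight(W=0) = 5/42
  weight(W=1) = 4/21
Total weight = 5/42 + 4/21 = 13/42
P(W=0 | obs) = 5/42 / 13/42 = 5/13
P(W=1 | obs) = 4/21 / 13/42 = 8/13
argmax = 1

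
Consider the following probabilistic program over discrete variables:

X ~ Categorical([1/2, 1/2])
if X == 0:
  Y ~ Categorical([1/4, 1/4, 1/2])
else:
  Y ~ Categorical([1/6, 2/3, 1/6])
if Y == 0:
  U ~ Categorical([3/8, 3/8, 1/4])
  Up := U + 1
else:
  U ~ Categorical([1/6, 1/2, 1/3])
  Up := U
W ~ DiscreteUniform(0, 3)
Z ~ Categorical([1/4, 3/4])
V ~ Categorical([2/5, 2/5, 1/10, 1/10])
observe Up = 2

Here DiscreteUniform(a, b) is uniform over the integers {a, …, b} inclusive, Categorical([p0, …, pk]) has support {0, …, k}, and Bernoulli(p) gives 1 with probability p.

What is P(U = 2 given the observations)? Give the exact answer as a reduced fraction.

P(U = 2 | obs) = 152/197

Enumerate traces; 192 have nonzero weight after conditioning:
  (X=0, Y=0, U=1, W=0, Z=0, V=0) weight 3/2560
  (X=0, Y=0, U=1, W=0, Z=0, V=1) weight 3/2560
  (X=0, Y=0, U=1, W=0, Z=0, V=2) weight 3/10240
  (X=0, Y=0, U=1, W=0, Z=0, V=3) weight 3/10240
  (X=0, Y=0, U=1, W=0, Z=1, V=0) weight 9/2560
  (X=0, Y=0, U=1, W=0, Z=1, V=1) weight 9/2560
  (X=0, Y=0, U=1, W=0, Z=1, V=2) weight 9/10240
  (X=0, Y=0, U=1, W=0, Z=1, V=3) weight 9/10240
  (X=0, Y=1, U=2, W=0, Z=0, V=0) weight 1/960
  … 183 more
Group by U:
  weight(U=1) = 5/64
  weight(U=2) = 19/72
Total weight = 5/64 + 19/72 = 197/576
P(U=1 | obs) = 5/64 / 197/576 = 45/197
P(U=2 | obs) = 19/72 / 197/576 = 152/197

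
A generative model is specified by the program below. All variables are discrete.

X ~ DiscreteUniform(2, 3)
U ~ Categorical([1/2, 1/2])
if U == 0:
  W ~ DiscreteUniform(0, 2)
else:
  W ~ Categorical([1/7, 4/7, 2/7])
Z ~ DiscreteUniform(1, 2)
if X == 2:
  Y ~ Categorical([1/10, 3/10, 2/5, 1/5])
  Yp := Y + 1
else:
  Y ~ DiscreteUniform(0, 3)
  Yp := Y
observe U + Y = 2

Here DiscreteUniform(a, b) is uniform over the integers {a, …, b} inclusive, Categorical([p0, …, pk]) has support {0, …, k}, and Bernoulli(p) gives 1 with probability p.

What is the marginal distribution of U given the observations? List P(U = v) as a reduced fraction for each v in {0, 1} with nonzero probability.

P(U=0) = 13/24, P(U=1) = 11/24

Enumerate traces; 24 have nonzero weight after conditioning:
  (X=2, U=0, W=0, Z=1, Y=2) weight 1/60
  (X=2, U=0, W=0, Z=2, Y=2) weight 1/60
  (X=2, U=0, W=1, Z=1, Y=2) weight 1/60
  (X=2, U=0, W=1, Z=2, Y=2) weight 1/60
  (X=2, U=0, W=2, Z=1, Y=2) weight 1/60
  (X=2, U=0, W=2, Z=2, Y=2) weight 1/60
  (X=2, U=1, W=0, Z=1, Y=1) weight 3/560
  (X=2, U=1, W=0, Z=2, Y=1) weight 3/560
  … 16 more
Group by U:
  weight(U=0) = 13/80
  weight(U=1) = 11/80
Total weight = 13/80 + 11/80 = 3/10
P(U=0 | obs) = 13/80 / 3/10 = 13/24
P(U=1 | obs) = 11/80 / 3/10 = 11/24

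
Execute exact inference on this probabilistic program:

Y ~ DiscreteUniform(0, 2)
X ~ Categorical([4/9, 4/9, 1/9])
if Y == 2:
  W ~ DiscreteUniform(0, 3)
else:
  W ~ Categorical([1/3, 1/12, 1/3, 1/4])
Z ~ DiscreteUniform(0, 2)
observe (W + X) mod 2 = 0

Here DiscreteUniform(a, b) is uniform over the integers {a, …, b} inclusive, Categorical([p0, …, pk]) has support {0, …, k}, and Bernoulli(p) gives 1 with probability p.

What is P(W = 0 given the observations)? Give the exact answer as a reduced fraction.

Enumerate traces; 54 have nonzero weight after conditioning:
  (Y=0, X=0, W=0, Z=0) weight 4/243
  (Y=0, X=0, W=0, Z=1) weight 4/243
  (Y=0, X=0, W=0, Z=2) weight 4/243
  (Y=0, X=0, W=2, Z=0) weight 4/243
  (Y=0, X=0, W=2, Z=1) weight 4/243
  (Y=0, X=0, W=2, Z=2) weight 4/243
  (Y=0, X=1, W=1, Z=0) weight 1/243
  (Y=0, X=1, W=1, Z=1) weight 1/243
  (Y=0, X=1, W=3, Z=0) weight 1/81
  … 45 more
Group by W:
  weight(W=0) = 55/324
  weight(W=1) = 5/81
  weight(W=2) = 55/324
  weight(W=3) = 1/9
Total weight = 55/324 + 5/81 + 55/324 + 1/9 = 83/162
P(W=0 | obs) = 55/324 / 83/162 = 55/166
P(W=1 | obs) = 5/81 / 83/162 = 10/83
P(W=2 | obs) = 55/324 / 83/162 = 55/166
P(W=3 | obs) = 1/9 / 83/162 = 18/83

P(W = 0 | obs) = 55/166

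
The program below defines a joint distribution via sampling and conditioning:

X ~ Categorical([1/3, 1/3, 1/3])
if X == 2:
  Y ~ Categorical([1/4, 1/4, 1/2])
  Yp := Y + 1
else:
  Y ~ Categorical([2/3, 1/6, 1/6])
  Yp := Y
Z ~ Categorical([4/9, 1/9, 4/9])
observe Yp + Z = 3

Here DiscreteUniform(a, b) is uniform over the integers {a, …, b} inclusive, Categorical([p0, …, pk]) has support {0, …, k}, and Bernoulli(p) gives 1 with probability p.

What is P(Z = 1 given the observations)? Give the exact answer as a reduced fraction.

P(Z = 1 | obs) = 7/59

Enumerate traces; 7 have nonzero weight after conditioning:
  (X=0, Y=1, Z=2) weight 2/81
  (X=0, Y=2, Z=1) weight 1/162
  (X=1, Y=1, Z=2) weight 2/81
  (X=1, Y=2, Z=1) weight 1/162
  (X=2, Y=0, Z=2) weight 1/27
  (X=2, Y=1, Z=1) weight 1/108
  (X=2, Y=2, Z=0) weight 2/27
Group by Z:
  weight(Z=0) = 2/27
  weight(Z=1) = 7/324
  weight(Z=2) = 7/81
Total weight = 2/27 + 7/324 + 7/81 = 59/324
P(Z=0 | obs) = 2/27 / 59/324 = 24/59
P(Z=1 | obs) = 7/324 / 59/324 = 7/59
P(Z=2 | obs) = 7/81 / 59/324 = 28/59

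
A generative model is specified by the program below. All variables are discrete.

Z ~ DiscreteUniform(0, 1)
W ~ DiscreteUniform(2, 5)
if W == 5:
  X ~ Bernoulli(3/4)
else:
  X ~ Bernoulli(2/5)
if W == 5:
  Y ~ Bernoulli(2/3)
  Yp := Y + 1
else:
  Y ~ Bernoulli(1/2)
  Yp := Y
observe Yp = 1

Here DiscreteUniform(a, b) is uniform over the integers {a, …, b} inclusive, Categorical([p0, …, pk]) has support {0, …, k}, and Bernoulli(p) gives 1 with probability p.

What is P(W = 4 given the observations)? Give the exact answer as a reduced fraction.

Enumerate traces; 16 have nonzero weight after conditioning:
  (Z=0, W=2, X=0, Y=1) weight 3/80
  (Z=0, W=2, X=1, Y=1) weight 1/40
  (Z=0, W=3, X=0, Y=1) weight 3/80
  (Z=0, W=3, X=1, Y=1) weight 1/40
  (Z=0, W=4, X=0, Y=1) weight 3/80
  (Z=0, W=4, X=1, Y=1) weight 1/40
  (Z=0, W=5, X=0, Y=0) weight 1/96
  (Z=0, W=5, X=1, Y=0) weight 1/32
  … 8 more
Group by W:
  weight(W=2) = 1/8
  weight(W=3) = 1/8
  weight(W=4) = 1/8
  weight(W=5) = 1/12
Total weight = 1/8 + 1/8 + 1/8 + 1/12 = 11/24
P(W=2 | obs) = 1/8 / 11/24 = 3/11
P(W=3 | obs) = 1/8 / 11/24 = 3/11
P(W=4 | obs) = 1/8 / 11/24 = 3/11
P(W=5 | obs) = 1/12 / 11/24 = 2/11

P(W = 4 | obs) = 3/11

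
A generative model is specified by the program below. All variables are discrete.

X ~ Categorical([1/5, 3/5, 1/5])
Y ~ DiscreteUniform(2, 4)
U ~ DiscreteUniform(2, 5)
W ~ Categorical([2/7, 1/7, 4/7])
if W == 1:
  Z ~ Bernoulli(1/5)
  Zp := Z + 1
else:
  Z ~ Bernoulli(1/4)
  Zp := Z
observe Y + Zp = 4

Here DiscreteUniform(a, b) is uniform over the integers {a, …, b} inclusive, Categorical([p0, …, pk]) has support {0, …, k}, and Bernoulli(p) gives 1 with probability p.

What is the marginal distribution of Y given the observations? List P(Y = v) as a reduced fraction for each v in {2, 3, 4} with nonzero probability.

Enumerate traces; 72 have nonzero weight after conditioning:
  (X=0, Y=2, U=2, W=1, Z=1) weight 1/2100
  (X=0, Y=2, U=3, W=1, Z=1) weight 1/2100
  (X=0, Y=2, U=4, W=1, Z=1) weight 1/2100
  (X=0, Y=2, U=5, W=1, Z=1) weight 1/2100
  (X=0, Y=3, U=2, W=0, Z=1) weight 1/840
  (X=0, Y=3, U=2, W=1, Z=0) weight 1/525
  (X=0, Y=3, U=2, W=2, Z=1) weight 1/420
  (X=0, Y=3, U=3, W=0, Z=1) weight 1/840
  (X=0, Y=4, U=2, W=0, Z=0) weight 1/280
  … 63 more
Group by Y:
  weight(Y=2) = 1/105
  weight(Y=3) = 23/210
  weight(Y=4) = 3/14
Total weight = 1/105 + 23/210 + 3/14 = 1/3
P(Y=2 | obs) = 1/105 / 1/3 = 1/35
P(Y=3 | obs) = 23/210 / 1/3 = 23/70
P(Y=4 | obs) = 3/14 / 1/3 = 9/14

P(Y=2) = 1/35, P(Y=3) = 23/70, P(Y=4) = 9/14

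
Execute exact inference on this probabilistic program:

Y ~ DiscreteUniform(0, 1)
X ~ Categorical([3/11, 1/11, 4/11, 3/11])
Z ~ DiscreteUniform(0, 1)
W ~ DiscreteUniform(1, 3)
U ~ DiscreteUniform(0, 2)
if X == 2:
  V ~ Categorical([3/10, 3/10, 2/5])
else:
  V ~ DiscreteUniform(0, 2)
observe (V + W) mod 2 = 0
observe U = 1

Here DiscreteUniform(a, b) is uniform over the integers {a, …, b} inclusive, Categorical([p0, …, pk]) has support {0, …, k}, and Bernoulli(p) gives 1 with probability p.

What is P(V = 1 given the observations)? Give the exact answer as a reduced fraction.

Enumerate traces; 64 have nonzero weight after conditioning:
  (Y=0, X=0, Z=0, W=1, U=1, V=1) weight 1/396
  (Y=0, X=0, Z=0, W=2, U=1, V=0) weight 1/396
  (Y=0, X=0, Z=0, W=2, U=1, V=2) weight 1/396
  (Y=0, X=0, Z=0, W=3, U=1, V=1) weight 1/396
  (Y=0, X=0, Z=1, W=1, U=1, V=1) weight 1/396
  (Y=0, X=0, Z=1, W=2, U=1, V=0) weight 1/396
  (Y=0, X=0, Z=1, W=2, U=1, V=2) weight 1/396
  (Y=0, X=0, Z=1, W=3, U=1, V=1) weight 1/396
  … 56 more
Group by V:
  weight(V=0) = 53/1485
  weight(V=1) = 106/1485
  weight(V=2) = 59/1485
Total weight = 53/1485 + 106/1485 + 59/1485 = 218/1485
P(V=0 | obs) = 53/1485 / 218/1485 = 53/218
P(V=1 | obs) = 106/1485 / 218/1485 = 53/109
P(V=2 | obs) = 59/1485 / 218/1485 = 59/218

P(V = 1 | obs) = 53/109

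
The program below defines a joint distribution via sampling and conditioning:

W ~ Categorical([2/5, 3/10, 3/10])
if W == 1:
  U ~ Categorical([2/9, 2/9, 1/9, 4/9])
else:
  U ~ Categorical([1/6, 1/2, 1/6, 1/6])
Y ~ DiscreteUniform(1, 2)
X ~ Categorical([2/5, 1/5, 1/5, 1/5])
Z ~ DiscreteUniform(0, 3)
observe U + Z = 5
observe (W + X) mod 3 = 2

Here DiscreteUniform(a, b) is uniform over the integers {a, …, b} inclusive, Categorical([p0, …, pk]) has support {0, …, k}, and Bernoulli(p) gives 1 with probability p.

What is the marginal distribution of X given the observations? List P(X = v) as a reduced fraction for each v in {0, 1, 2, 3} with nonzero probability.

Enumerate traces; 16 have nonzero weight after conditioning:
  (W=0, U=2, Y=1, X=2, Z=3) weight 1/600
  (W=0, U=2, Y=2, X=2, Z=3) weight 1/600
  (W=0, U=3, Y=1, X=2, Z=2) weight 1/600
  (W=0, U=3, Y=2, X=2, Z=2) weight 1/600
  (W=1, U=2, Y=1, X=1, Z=3) weight 1/1200
  (W=1, U=2, Y=2, X=1, Z=3) weight 1/1200
  (W=1, U=3, Y=1, X=1, Z=2) weight 1/300
  (W=1, U=3, Y=2, X=1, Z=2) weight 1/300
  (W=2, U=2, Y=1, X=0, Z=3) weight 1/400
  (W=2, U=2, Y=1, X=3, Z=3) weight 1/800
  … 6 more
Group by X:
  weight(X=0) = 1/100
  weight(X=1) = 1/120
  weight(X=2) = 1/150
  weight(X=3) = 1/200
Total weight = 1/100 + 1/120 + 1/150 + 1/200 = 3/100
P(X=0 | obs) = 1/100 / 3/100 = 1/3
P(X=1 | obs) = 1/120 / 3/100 = 5/18
P(X=2 | obs) = 1/150 / 3/100 = 2/9
P(X=3 | obs) = 1/200 / 3/100 = 1/6

P(X=0) = 1/3, P(X=1) = 5/18, P(X=2) = 2/9, P(X=3) = 1/6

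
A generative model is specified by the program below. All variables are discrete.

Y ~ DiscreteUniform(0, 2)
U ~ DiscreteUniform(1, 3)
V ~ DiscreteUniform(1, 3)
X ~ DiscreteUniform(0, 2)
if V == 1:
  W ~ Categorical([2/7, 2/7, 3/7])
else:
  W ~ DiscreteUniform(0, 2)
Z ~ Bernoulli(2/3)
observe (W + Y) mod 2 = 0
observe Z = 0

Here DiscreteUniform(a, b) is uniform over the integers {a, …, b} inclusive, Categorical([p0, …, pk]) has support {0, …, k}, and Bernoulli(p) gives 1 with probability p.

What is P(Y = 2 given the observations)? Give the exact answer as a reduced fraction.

Enumerate traces; 135 have nonzero weight after conditioning:
  (Y=0, U=1, V=1, X=0, W=0, Z=0) weight 2/1701
  (Y=0, U=1, V=1, X=0, W=2, Z=0) weight 1/567
  (Y=0, U=1, V=1, X=1, W=0, Z=0) weight 2/1701
  (Y=0, U=1, V=1, X=1, W=2, Z=0) weight 1/567
  (Y=0, U=1, V=1, X=2, W=0, Z=0) weight 2/1701
  (Y=0, U=1, V=1, X=2, W=2, Z=0) weight 1/567
  (Y=0, U=1, V=2, X=0, W=0, Z=0) weight 1/729
  (Y=0, U=1, V=2, X=0, W=2, Z=0) weight 1/729
  (Y=1, U=1, V=1, X=0, W=1, Z=0) weight 2/1701
  (Y=2, U=1, V=1, X=0, W=0, Z=0) weight 2/1701
  … 125 more
Group by Y:
  weight(Y=0) = 43/567
  weight(Y=1) = 20/567
  weight(Y=2) = 43/567
Total weight = 43/567 + 20/567 + 43/567 = 106/567
P(Y=0 | obs) = 43/567 / 106/567 = 43/106
P(Y=1 | obs) = 20/567 / 106/567 = 10/53
P(Y=2 | obs) = 43/567 / 106/567 = 43/106

P(Y = 2 | obs) = 43/106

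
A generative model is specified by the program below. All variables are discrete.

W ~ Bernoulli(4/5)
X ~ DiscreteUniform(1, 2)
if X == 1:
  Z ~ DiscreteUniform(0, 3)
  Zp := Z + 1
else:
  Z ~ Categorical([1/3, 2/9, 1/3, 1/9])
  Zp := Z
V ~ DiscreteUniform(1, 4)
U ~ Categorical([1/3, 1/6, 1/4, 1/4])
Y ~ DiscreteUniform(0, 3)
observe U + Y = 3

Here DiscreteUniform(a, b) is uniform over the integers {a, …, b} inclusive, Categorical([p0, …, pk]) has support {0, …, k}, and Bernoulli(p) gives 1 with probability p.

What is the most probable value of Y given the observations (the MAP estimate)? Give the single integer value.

argmax_v P(Y = v | obs) = 3

Enumerate traces; 256 have nonzero weight after conditioning:
  (W=0, X=1, Z=0, V=1, U=0, Y=3) weight 1/1920
  (W=0, X=1, Z=0, V=1, U=1, Y=2) weight 1/3840
  (W=0, X=1, Z=0, V=1, U=2, Y=1) weight 1/2560
  (W=0, X=1, Z=0, V=1, U=3, Y=0) weight 1/2560
  (W=0, X=1, Z=0, V=2, U=0, Y=3) weight 1/1920
  (W=0, X=1, Z=0, V=2, U=1, Y=2) weight 1/3840
  (W=0, X=1, Z=0, V=2, U=2, Y=1) weight 1/2560
  (W=0, X=1, Z=0, V=2, U=3, Y=0) weight 1/2560
  … 248 more
Group by Y:
  weight(Y=0) = 1/16
  weight(Y=1) = 1/16
  weight(Y=2) = 1/24
  weight(Y=3) = 1/12
Total weight = 1/16 + 1/16 + 1/24 + 1/12 = 1/4
P(Y=0 | obs) = 1/16 / 1/4 = 1/4
P(Y=1 | obs) = 1/16 / 1/4 = 1/4
P(Y=2 | obs) = 1/24 / 1/4 = 1/6
P(Y=3 | obs) = 1/12 / 1/4 = 1/3
argmax = 3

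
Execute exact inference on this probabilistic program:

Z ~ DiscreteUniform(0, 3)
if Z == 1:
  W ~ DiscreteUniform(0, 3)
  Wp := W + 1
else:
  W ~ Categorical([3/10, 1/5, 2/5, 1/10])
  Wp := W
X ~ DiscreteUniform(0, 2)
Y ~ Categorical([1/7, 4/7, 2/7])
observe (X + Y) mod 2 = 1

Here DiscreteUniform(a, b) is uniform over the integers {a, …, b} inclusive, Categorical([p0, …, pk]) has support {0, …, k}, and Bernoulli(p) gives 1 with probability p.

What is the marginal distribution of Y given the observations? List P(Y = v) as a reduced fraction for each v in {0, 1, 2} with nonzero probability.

P(Y=0) = 1/11, P(Y=1) = 8/11, P(Y=2) = 2/11

Enumerate traces; 64 have nonzero weight after conditioning:
  (Z=0, W=0, X=0, Y=1) weight 1/70
  (Z=0, W=0, X=1, Y=0) weight 1/280
  (Z=0, W=0, X=1, Y=2) weight 1/140
  (Z=0, W=0, X=2, Y=1) weight 1/70
  (Z=0, W=1, X=0, Y=1) weight 1/105
  (Z=0, W=1, X=1, Y=0) weight 1/420
  (Z=0, W=1, X=1, Y=2) weight 1/210
  (Z=0, W=1, X=2, Y=1) weight 1/105
  … 56 more
Group by Y:
  weight(Y=0) = 1/21
  weight(Y=1) = 8/21
  weight(Y=2) = 2/21
Total weight = 1/21 + 8/21 + 2/21 = 11/21
P(Y=0 | obs) = 1/21 / 11/21 = 1/11
P(Y=1 | obs) = 8/21 / 11/21 = 8/11
P(Y=2 | obs) = 2/21 / 11/21 = 2/11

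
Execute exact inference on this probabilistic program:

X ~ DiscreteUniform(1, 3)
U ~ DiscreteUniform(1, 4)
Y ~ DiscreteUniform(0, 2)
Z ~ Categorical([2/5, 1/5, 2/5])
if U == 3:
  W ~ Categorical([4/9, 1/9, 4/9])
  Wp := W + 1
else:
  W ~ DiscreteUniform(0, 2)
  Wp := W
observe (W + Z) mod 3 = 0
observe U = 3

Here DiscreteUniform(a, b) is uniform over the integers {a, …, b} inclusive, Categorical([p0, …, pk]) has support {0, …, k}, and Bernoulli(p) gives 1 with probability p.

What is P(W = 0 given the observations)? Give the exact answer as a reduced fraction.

P(W = 0 | obs) = 4/7

Enumerate traces; 27 have nonzero weight after conditioning:
  (X=1, U=3, Y=0, Z=0, W=0) weight 2/405
  (X=1, U=3, Y=0, Z=1, W=2) weight 1/405
  (X=1, U=3, Y=0, Z=2, W=1) weight 1/810
  (X=1, U=3, Y=1, Z=0, W=0) weight 2/405
  (X=1, U=3, Y=1, Z=1, W=2) weight 1/405
  (X=1, U=3, Y=1, Z=2, W=1) weight 1/810
  (X=1, U=3, Y=2, Z=0, W=0) weight 2/405
  (X=1, U=3, Y=2, Z=1, W=2) weight 1/405
  … 19 more
Group by W:
  weight(W=0) = 2/45
  weight(W=1) = 1/90
  weight(W=2) = 1/45
Total weight = 2/45 + 1/90 + 1/45 = 7/90
P(W=0 | obs) = 2/45 / 7/90 = 4/7
P(W=1 | obs) = 1/90 / 7/90 = 1/7
P(W=2 | obs) = 1/45 / 7/90 = 2/7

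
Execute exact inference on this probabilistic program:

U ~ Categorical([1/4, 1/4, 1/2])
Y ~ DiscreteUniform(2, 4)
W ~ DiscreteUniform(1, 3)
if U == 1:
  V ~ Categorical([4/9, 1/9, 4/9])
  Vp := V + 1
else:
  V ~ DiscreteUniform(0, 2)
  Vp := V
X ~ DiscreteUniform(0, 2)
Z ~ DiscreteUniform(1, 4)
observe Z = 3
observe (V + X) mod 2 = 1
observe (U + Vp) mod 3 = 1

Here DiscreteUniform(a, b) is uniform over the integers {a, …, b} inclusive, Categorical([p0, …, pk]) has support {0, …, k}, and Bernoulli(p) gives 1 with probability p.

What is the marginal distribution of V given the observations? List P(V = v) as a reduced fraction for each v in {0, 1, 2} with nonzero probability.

P(V=1) = 3/8, P(V=2) = 5/8

Enumerate traces; 36 have nonzero weight after conditioning:
  (U=0, Y=2, W=1, V=1, X=0, Z=3) weight 1/1296
  (U=0, Y=2, W=1, V=1, X=2, Z=3) weight 1/1296
  (U=0, Y=2, W=2, V=1, X=0, Z=3) weight 1/1296
  (U=0, Y=2, W=2, V=1, X=2, Z=3) weight 1/1296
  (U=0, Y=2, W=3, V=1, X=0, Z=3) weight 1/1296
  (U=0, Y=2, W=3, V=1, X=2, Z=3) weight 1/1296
  (U=0, Y=3, W=1, V=1, X=0, Z=3) weight 1/1296
  (U=0, Y=3, W=1, V=1, X=2, Z=3) weight 1/1296
  (U=1, Y=2, W=1, V=2, X=1, Z=3) weight 1/972
  … 27 more
Group by V:
  weight(V=1) = 1/72
  weight(V=2) = 5/216
Total weight = 1/72 + 5/216 = 1/27
P(V=1 | obs) = 1/72 / 1/27 = 3/8
P(V=2 | obs) = 5/216 / 1/27 = 5/8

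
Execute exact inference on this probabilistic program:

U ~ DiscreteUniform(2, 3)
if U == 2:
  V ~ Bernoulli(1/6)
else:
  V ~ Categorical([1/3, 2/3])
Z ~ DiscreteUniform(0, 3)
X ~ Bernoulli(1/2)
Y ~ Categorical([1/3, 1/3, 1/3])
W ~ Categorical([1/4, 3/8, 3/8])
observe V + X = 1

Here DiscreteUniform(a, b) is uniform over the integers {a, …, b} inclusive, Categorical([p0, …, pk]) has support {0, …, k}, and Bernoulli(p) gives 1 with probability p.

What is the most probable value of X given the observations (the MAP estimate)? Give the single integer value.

Enumerate traces; 144 have nonzero weight after conditioning:
  (U=2, V=0, Z=0, X=1, Y=0, W=0) weight 5/1152
  (U=2, V=0, Z=0, X=1, Y=0, W=1) weight 5/768
  (U=2, V=0, Z=0, X=1, Y=0, W=2) weight 5/768
  (U=2, V=0, Z=0, X=1, Y=1, W=0) weight 5/1152
  (U=2, V=0, Z=0, X=1, Y=1, W=1) weight 5/768
  (U=2, V=0, Z=0, X=1, Y=1, W=2) weight 5/768
  (U=2, V=0, Z=0, X=1, Y=2, W=0) weight 5/1152
  (U=2, V=0, Z=0, X=1, Y=2, W=1) weight 5/768
  (U=2, V=1, Z=0, X=0, Y=0, W=0) weight 1/1152
  … 135 more
Group by X:
  weight(X=0) = 5/24
  weight(X=1) = 7/24
Total weight = 5/24 + 7/24 = 1/2
P(X=0 | obs) = 5/24 / 1/2 = 5/12
P(X=1 | obs) = 7/24 / 1/2 = 7/12
argmax = 1

argmax_v P(X = v | obs) = 1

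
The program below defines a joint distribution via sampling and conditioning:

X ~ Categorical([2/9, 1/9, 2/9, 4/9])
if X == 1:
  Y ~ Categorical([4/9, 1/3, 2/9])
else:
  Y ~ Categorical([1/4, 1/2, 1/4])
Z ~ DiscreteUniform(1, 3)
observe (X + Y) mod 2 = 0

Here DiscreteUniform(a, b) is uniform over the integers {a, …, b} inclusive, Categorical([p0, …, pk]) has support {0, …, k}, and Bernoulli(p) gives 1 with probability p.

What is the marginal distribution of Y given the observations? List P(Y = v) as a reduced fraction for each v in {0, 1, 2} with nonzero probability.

P(Y=0) = 3/13, P(Y=1) = 7/13, P(Y=2) = 3/13

Enumerate traces; 18 have nonzero weight after conditioning:
  (X=0, Y=0, Z=1) weight 1/54
  (X=0, Y=0, Z=2) weight 1/54
  (X=0, Y=0, Z=3) weight 1/54
  (X=0, Y=2, Z=1) weight 1/54
  (X=0, Y=2, Z=2) weight 1/54
  (X=0, Y=2, Z=3) weight 1/54
  (X=1, Y=1, Z=1) weight 1/81
  (X=1, Y=1, Z=2) weight 1/81
  … 10 more
Group by Y:
  weight(Y=0) = 1/9
  weight(Y=1) = 7/27
  weight(Y=2) = 1/9
Total weight = 1/9 + 7/27 + 1/9 = 13/27
P(Y=0 | obs) = 1/9 / 13/27 = 3/13
P(Y=1 | obs) = 7/27 / 13/27 = 7/13
P(Y=2 | obs) = 1/9 / 13/27 = 3/13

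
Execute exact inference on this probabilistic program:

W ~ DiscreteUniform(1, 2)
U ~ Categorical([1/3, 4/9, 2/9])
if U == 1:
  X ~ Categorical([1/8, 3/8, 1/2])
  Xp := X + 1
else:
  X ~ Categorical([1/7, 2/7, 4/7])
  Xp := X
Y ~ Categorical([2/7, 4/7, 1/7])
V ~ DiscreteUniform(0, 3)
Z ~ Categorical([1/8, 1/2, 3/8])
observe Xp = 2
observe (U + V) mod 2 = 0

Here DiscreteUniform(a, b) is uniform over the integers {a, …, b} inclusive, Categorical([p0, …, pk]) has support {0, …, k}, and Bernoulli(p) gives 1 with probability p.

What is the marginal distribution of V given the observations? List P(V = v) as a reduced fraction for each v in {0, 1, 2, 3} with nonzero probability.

Enumerate traces; 108 have nonzero weight after conditioning:
  (W=1, U=0, X=2, Y=0, V=0, Z=0) weight 1/1176
  (W=1, U=0, X=2, Y=0, V=0, Z=1) weight 1/294
  (W=1, U=0, X=2, Y=0, V=0, Z=2) weight 1/392
  (W=1, U=0, X=2, Y=0, V=2, Z=0) weight 1/1176
  (W=1, U=0, X=2, Y=0, V=2, Z=1) weight 1/294
  (W=1, U=0, X=2, Y=0, V=2, Z=2) weight 1/392
  (W=1, U=0, X=2, Y=1, V=0, Z=0) weight 1/588
  (W=1, U=0, X=2, Y=1, V=0, Z=1) weight 1/147
  (W=1, U=1, X=1, Y=0, V=1, Z=0) weight 1/1344
  (W=1, U=1, X=1, Y=0, V=3, Z=0) weight 1/1344
  … 98 more
Group by V:
  weight(V=0) = 5/63
  weight(V=1) = 1/24
  weight(V=2) = 5/63
  weight(V=3) = 1/24
Total weight = 5/63 + 1/24 + 5/63 + 1/24 = 61/252
P(V=0 | obs) = 5/63 / 61/252 = 20/61
P(V=1 | obs) = 1/24 / 61/252 = 21/122
P(V=2 | obs) = 5/63 / 61/252 = 20/61
P(V=3 | obs) = 1/24 / 61/252 = 21/122

P(V=0) = 20/61, P(V=1) = 21/122, P(V=2) = 20/61, P(V=3) = 21/122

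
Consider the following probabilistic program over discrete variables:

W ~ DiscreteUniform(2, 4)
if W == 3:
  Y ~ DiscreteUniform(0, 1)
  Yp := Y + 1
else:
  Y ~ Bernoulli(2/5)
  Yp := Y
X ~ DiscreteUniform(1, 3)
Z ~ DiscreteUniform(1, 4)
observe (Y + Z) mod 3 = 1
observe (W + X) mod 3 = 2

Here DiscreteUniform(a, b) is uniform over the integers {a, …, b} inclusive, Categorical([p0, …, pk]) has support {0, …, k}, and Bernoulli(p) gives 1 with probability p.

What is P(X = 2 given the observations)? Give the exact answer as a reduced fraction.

Enumerate traces; 9 have nonzero weight after conditioning:
  (W=2, Y=0, X=3, Z=1) weight 1/60
  (W=2, Y=0, X=3, Z=4) weight 1/60
  (W=2, Y=1, X=3, Z=3) weight 1/90
  (W=3, Y=0, X=2, Z=1) weight 1/72
  (W=3, Y=0, X=2, Z=4) weight 1/72
  (W=3, Y=1, X=2, Z=3) weight 1/72
  (W=4, Y=0, X=1, Z=1) weight 1/60
  (W=4, Y=0, X=1, Z=4) weight 1/60
  … 1 more
Group by X:
  weight(X=1) = 2/45
  weight(X=2) = 1/24
  weight(X=3) = 2/45
Total weight = 2/45 + 1/24 + 2/45 = 47/360
P(X=1 | obs) = 2/45 / 47/360 = 16/47
P(X=2 | obs) = 1/24 / 47/360 = 15/47
P(X=3 | obs) = 2/45 / 47/360 = 16/47

P(X = 2 | obs) = 15/47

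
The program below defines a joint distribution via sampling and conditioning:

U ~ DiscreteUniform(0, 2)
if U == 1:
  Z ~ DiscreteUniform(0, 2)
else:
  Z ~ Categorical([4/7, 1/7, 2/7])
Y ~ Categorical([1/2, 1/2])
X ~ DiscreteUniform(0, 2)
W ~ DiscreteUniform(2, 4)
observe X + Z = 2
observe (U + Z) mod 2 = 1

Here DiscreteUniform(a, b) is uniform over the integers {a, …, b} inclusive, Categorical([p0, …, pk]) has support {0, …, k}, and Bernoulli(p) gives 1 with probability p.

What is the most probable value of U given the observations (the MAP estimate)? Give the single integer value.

Enumerate traces; 24 have nonzero weight after conditioning:
  (U=0, Z=1, Y=0, X=1, W=2) weight 1/378
  (U=0, Z=1, Y=0, X=1, W=3) weight 1/378
  (U=0, Z=1, Y=0, X=1, W=4) weight 1/378
  (U=0, Z=1, Y=1, X=1, W=2) weight 1/378
  (U=0, Z=1, Y=1, X=1, W=3) weight 1/378
  (U=0, Z=1, Y=1, X=1, W=4) weight 1/378
  (U=1, Z=0, Y=0, X=2, W=2) weight 1/162
  (U=1, Z=0, Y=0, X=2, W=3) weight 1/162
  (U=2, Z=1, Y=0, X=1, W=2) weight 1/378
  … 15 more
Group by U:
  weight(U=0) = 1/63
  weight(U=1) = 2/27
  weight(U=2) = 1/63
Total weight = 1/63 + 2/27 + 1/63 = 20/189
P(U=0 | obs) = 1/63 / 20/189 = 3/20
P(U=1 | obs) = 2/27 / 20/189 = 7/10
P(U=2 | obs) = 1/63 / 20/189 = 3/20
argmax = 1

argmax_v P(U = v | obs) = 1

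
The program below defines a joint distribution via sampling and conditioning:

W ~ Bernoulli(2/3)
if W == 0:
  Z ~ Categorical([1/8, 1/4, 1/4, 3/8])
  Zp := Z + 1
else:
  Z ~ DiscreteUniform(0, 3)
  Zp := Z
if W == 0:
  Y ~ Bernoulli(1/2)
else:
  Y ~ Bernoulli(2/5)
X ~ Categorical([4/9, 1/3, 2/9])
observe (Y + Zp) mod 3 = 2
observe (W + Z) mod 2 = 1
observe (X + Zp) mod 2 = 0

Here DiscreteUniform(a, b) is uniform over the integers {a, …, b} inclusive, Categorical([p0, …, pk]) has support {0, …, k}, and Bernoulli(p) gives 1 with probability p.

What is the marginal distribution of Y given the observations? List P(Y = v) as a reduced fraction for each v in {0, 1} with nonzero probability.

Enumerate traces; 6 have nonzero weight after conditioning:
  (W=0, Z=1, Y=0, X=0) weight 1/54
  (W=0, Z=1, Y=0, X=2) weight 1/108
  (W=0, Z=3, Y=1, X=0) weight 1/36
  (W=0, Z=3, Y=1, X=2) weight 1/72
  (W=1, Z=2, Y=0, X=0) weight 2/45
  (W=1, Z=2, Y=0, X=2) weight 1/45
Group by Y:
  weight(Y=0) = 17/180
  weight(Y=1) = 1/24
Total weight = 17/180 + 1/24 = 49/360
P(Y=0 | obs) = 17/180 / 49/360 = 34/49
P(Y=1 | obs) = 1/24 / 49/360 = 15/49

P(Y=0) = 34/49, P(Y=1) = 15/49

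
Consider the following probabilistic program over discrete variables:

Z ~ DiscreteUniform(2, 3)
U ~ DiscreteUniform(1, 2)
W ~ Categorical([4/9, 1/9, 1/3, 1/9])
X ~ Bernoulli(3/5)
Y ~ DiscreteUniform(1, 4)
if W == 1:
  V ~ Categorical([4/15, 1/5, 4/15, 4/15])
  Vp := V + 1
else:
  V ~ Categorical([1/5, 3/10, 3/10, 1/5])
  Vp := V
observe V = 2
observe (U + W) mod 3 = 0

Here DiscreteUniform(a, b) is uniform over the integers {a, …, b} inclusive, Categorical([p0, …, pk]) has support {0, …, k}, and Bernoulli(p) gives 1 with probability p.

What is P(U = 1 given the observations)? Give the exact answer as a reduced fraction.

P(U = 1 | obs) = 27/35

Enumerate traces; 32 have nonzero weight after conditioning:
  (Z=2, U=1, W=2, X=0, Y=1, V=2) weight 1/400
  (Z=2, U=1, W=2, X=0, Y=2, V=2) weight 1/400
  (Z=2, U=1, W=2, X=0, Y=3, V=2) weight 1/400
  (Z=2, U=1, W=2, X=0, Y=4, V=2) weight 1/400
  (Z=2, U=1, W=2, X=1, Y=1, V=2) weight 3/800
  (Z=2, U=1, W=2, X=1, Y=2, V=2) weight 3/800
  (Z=2, U=1, W=2, X=1, Y=3, V=2) weight 3/800
  (Z=2, U=1, W=2, X=1, Y=4, V=2) weight 3/800
  (Z=2, U=2, W=1, X=0, Y=1, V=2) weight 1/1350
  … 23 more
Group by U:
  weight(U=1) = 1/20
  weight(U=2) = 2/135
Total weight = 1/20 + 2/135 = 7/108
P(U=1 | obs) = 1/20 / 7/108 = 27/35
P(U=2 | obs) = 2/135 / 7/108 = 8/35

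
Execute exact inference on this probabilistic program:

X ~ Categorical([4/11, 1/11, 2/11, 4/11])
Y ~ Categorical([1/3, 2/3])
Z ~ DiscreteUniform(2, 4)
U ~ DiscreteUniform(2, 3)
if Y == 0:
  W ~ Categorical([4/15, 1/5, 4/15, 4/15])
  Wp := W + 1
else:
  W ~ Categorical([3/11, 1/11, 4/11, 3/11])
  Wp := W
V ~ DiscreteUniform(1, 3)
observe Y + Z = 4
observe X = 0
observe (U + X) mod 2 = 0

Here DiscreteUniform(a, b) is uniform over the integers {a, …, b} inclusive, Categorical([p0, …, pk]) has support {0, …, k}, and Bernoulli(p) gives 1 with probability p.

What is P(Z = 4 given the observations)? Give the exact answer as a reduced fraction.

Enumerate traces; 24 have nonzero weight after conditioning:
  (X=0, Y=0, Z=4, U=2, W=0, V=1) weight 8/4455
  (X=0, Y=0, Z=4, U=2, W=0, V=2) weight 8/4455
  (X=0, Y=0, Z=4, U=2, W=0, V=3) weight 8/4455
  (X=0, Y=0, Z=4, U=2, W=1, V=1) weight 2/1485
  (X=0, Y=0, Z=4, U=2, W=1, V=2) weight 2/1485
  (X=0, Y=0, Z=4, U=2, W=1, V=3) weight 2/1485
  (X=0, Y=0, Z=4, U=2, W=2, V=1) weight 8/4455
  (X=0, Y=0, Z=4, U=2, W=2, V=2) weight 8/4455
  (X=0, Y=1, Z=3, U=2, W=0, V=1) weight 4/1089
  … 15 more
Group by Z:
  weight(Z=3) = 4/99
  weight(Z=4) = 2/99
Total weight = 4/99 + 2/99 = 2/33
P(Z=3 | obs) = 4/99 / 2/33 = 2/3
P(Z=4 | obs) = 2/99 / 2/33 = 1/3

P(Z = 4 | obs) = 1/3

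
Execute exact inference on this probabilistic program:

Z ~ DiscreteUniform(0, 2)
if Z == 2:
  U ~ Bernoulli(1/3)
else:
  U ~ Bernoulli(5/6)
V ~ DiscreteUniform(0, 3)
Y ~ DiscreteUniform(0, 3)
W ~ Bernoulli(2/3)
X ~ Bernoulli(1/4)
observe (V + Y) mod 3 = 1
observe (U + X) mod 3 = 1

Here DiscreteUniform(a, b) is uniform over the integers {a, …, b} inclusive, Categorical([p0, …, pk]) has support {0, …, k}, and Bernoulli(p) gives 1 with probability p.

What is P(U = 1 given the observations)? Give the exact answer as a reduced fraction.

P(U = 1 | obs) = 6/7

Enumerate traces; 60 have nonzero weight after conditioning:
  (Z=0, U=0, V=0, Y=1, W=0, X=1) weight 1/3456
  (Z=0, U=0, V=0, Y=1, W=1, X=1) weight 1/1728
  (Z=0, U=0, V=1, Y=0, W=0, X=1) weight 1/3456
  (Z=0, U=0, V=1, Y=0, W=1, X=1) weight 1/1728
  (Z=0, U=0, V=1, Y=3, W=0, X=1) weight 1/3456
  (Z=0, U=0, V=1, Y=3, W=1, X=1) weight 1/1728
  (Z=0, U=0, V=2, Y=2, W=0, X=1) weight 1/3456
  (Z=0, U=0, V=2, Y=2, W=1, X=1) weight 1/1728
  (Z=0, U=1, V=0, Y=1, W=0, X=0) weight 5/1152
  … 51 more
Group by U:
  weight(U=0) = 5/192
  weight(U=1) = 5/32
Total weight = 5/192 + 5/32 = 35/192
P(U=0 | obs) = 5/192 / 35/192 = 1/7
P(U=1 | obs) = 5/32 / 35/192 = 6/7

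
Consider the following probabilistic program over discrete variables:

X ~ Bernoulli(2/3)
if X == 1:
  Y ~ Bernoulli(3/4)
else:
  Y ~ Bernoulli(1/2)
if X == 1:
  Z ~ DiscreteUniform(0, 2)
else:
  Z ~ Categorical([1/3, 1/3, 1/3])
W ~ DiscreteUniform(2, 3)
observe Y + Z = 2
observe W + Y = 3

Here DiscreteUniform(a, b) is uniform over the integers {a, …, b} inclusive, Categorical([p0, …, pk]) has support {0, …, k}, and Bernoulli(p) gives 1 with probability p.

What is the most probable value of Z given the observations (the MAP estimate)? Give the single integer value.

argmax_v P(Z = v | obs) = 1

Enumerate traces; 4 have nonzero weight after conditioning:
  (X=0, Y=0, Z=2, W=3) weight 1/36
  (X=0, Y=1, Z=1, W=2) weight 1/36
  (X=1, Y=0, Z=2, W=3) weight 1/36
  (X=1, Y=1, Z=1, W=2) weight 1/12
Group by Z:
  weight(Z=1) = 1/9
  weight(Z=2) = 1/18
Total weight = 1/9 + 1/18 = 1/6
P(Z=1 | obs) = 1/9 / 1/6 = 2/3
P(Z=2 | obs) = 1/18 / 1/6 = 1/3
argmax = 1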